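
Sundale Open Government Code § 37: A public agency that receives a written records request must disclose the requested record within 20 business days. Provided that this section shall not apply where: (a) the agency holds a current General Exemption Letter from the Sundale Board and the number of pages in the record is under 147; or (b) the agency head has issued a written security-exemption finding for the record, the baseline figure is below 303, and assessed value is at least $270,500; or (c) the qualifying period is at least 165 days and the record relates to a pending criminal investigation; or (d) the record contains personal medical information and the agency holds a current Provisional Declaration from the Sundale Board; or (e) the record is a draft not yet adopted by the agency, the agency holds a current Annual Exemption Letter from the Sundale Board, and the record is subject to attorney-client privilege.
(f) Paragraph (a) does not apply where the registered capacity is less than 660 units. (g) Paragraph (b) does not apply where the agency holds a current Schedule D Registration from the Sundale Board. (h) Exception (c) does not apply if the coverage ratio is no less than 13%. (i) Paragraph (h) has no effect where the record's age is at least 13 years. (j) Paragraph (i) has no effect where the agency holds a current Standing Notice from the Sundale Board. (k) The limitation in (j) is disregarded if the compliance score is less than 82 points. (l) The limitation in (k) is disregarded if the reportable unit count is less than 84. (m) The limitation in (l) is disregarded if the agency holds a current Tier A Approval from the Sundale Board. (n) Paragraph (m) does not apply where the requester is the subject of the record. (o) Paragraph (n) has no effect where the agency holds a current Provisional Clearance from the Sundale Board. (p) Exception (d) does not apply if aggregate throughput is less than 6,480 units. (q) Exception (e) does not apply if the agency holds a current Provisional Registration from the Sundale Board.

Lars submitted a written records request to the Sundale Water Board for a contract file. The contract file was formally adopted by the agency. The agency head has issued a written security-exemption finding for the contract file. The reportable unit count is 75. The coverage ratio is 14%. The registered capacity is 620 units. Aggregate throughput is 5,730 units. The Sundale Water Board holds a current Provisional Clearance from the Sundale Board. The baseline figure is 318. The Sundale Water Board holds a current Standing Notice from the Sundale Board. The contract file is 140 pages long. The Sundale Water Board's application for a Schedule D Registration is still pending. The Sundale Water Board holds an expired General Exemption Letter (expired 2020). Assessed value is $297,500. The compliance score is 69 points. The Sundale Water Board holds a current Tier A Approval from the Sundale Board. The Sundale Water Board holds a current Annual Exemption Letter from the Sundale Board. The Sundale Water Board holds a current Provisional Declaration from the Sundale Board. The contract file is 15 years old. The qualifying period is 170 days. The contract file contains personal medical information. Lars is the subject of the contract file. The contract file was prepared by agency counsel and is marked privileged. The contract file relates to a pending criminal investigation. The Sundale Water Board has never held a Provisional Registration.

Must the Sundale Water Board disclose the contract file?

No — exception (c) applies; the Sundale Water Board is not required to disclose the contract file.

Exception (a) requires that the agency holds a current General Exemption Letter from the Sundale Board; but the General Exemption Letter is not current, so (a) is unavailable.
Exception (b) requires that the baseline figure is below 303; but the baseline figure is 318, not below 303, so (b) is unavailable.
All of (c)'s requirements are met (the qualifying period is 170 days, meeting the 165 days threshold; the contract file relates to a pending investigation). Considering the limiting provisions: (h) would limit (c) — the coverage ratio is 14%, meeting the 13% threshold — but (i) sets (h) aside: (i) operates — the record's age is 15 years, meeting the 13 years threshold. (j) is triggered (a current Standing Notice is held), but yields to (k): (k) applies — the compliance score is 69 points, less than the 82 points limit. (l) applies (the reportable unit count is 75, less than the 84 limit), but is set aside by (m): (m) operates against (l): a current Tier A Approval is held. (n) applies (Lars is the subject of the contract file), but is displaced by (o): (o) operates against (n): a current Provisional Clearance is held. So (c) applies.
Exception (d): the contract file contains personal medical information; a current Provisional Declaration is held — every condition holds. But applying paragraph (p): (p) operates against (d): aggregate throughput is 5,730 units, less than the 6,480 units limit. (d) is therefore removed.
Exception (e) fails — the contract file has been formally adopted.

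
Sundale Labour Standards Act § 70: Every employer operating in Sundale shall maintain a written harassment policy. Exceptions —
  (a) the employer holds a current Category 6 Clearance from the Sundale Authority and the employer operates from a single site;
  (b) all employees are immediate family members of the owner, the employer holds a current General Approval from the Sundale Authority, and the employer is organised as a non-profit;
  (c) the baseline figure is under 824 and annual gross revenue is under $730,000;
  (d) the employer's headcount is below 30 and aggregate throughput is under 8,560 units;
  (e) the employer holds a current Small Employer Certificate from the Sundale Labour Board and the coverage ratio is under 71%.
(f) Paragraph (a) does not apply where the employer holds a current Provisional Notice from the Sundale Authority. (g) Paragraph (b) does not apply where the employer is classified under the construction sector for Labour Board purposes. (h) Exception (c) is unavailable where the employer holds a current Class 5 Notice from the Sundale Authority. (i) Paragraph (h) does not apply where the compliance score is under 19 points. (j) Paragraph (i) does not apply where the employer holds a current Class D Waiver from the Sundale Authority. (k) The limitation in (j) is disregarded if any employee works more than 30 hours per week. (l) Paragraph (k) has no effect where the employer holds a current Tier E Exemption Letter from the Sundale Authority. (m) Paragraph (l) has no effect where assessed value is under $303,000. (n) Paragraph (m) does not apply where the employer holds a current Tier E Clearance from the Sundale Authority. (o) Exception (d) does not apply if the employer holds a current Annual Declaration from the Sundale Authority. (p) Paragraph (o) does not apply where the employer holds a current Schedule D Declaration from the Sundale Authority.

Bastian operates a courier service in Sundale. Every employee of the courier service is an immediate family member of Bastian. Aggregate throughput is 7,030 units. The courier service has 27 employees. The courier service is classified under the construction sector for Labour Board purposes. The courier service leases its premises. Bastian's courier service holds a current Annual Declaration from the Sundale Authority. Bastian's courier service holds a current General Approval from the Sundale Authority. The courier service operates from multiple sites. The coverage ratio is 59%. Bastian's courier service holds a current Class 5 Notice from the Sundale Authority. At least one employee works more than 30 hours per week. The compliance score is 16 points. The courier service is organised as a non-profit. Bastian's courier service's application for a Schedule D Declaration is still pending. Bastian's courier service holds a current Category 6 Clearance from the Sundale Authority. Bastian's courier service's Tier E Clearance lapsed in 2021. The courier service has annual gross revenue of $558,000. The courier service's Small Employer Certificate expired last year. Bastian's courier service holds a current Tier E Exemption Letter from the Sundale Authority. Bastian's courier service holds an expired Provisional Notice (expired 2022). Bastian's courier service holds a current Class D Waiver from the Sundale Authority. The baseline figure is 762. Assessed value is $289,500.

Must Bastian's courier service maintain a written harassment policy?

No — exception (c) applies; Bastian's courier service is not required to maintain a written harassment policy.

Exception (a) requires that the employer operates from a single site; but the employer operates from multiple sites, so (a) is unavailable.
All of (b)'s requirements are met (every employee is an immediate family member; a current General Approval is held; the employer is a non-profit). But: (g) applies — the courier service is classified under the construction sector. (b) is therefore removed.
Exception (c) is satisfied on its face — the baseline figure is 762, under the 824 limit; annual gross revenue is $558,000, under the $730,000 limit. Under paragraphs (h)–(n): (h) applies (a current Class 5 Notice is held), but is itself disapplied by (i): (i) operates against (h): the compliance score is 16 points, under the 19 points limit. (j) operates (a current Class D Waiver is held), but is set aside by (k): (k) is triggered — at least one employee exceeds 30 hours/week. (l) is triggered (a current Tier E Exemption Letter is held), but is displaced by (m): (m) is triggered — assessed value is $289,500, under the $303,000 limit. (n), which would lift (m), is inapplicable — there is no Tier E Clearance in force. Exception (c) stands.
Exception (d)'s conditions are all satisfied: the employer's headcount is 27, below the 30 limit; aggregate throughput is 7,030 units, under the 8,560 units limit. But: (o) operates — a current Annual Declaration is held. (p), which would lift (o), is inapplicable — the Schedule D Declaration is not current. Exception (d) does not apply.
Exception (e) does not apply: the Small Employer Certificate has expired.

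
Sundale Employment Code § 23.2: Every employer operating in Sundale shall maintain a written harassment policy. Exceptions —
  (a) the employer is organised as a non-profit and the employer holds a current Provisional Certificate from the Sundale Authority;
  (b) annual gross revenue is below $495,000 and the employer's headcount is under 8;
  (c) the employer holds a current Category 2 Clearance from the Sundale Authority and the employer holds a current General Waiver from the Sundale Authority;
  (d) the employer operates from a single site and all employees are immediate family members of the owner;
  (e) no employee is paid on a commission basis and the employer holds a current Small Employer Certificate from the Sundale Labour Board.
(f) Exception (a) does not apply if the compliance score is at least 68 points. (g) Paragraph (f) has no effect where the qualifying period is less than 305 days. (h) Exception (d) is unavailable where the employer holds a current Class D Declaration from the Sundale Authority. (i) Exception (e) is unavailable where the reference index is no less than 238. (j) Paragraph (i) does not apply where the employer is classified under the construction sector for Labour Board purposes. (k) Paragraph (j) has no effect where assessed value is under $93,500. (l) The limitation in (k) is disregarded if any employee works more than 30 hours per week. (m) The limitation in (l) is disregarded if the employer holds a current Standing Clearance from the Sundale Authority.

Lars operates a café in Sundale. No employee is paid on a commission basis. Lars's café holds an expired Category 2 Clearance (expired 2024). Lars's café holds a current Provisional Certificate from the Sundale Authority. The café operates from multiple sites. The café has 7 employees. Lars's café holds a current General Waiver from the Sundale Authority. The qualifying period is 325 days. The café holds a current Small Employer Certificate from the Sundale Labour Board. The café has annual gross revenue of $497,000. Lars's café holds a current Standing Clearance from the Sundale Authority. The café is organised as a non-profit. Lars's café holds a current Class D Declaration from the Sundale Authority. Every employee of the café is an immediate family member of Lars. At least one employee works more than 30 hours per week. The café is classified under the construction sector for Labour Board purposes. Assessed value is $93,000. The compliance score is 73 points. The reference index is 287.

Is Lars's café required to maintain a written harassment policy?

Yes — Lars's café must maintain a written harassment policy.

Exception (a) is satisfied on its face — the employer is a non-profit; a current Provisional Certificate is held. However, paragraphs (f)–(g) must be considered: (f) operates against (a): the compliance score is 73 points, meeting the 68 points threshold. (g) is inapplicable (the qualifying period is 325 days, not less than 305 days), so (f) stands. (a) is therefore removed.
Exception (b) requires that annual gross revenue is below $495,000; but annual gross revenue is $497,000, not below $495,000, so (b) is unavailable.
Exception (c) requires that the employer holds a current Category 2 Clearance from the Sundale Authority; but there is no Category 2 Clearance in force, so (c) is unavailable.
Exception (d) fails — the employer operates from multiple sites.
Exception (e): no employee is paid on commission; a current Small Employer Certificate is held — every condition holds. However, paragraphs (i)–(m) must be considered: (i) operates against (e): the reference index is 287, meeting the 238 threshold. (j) would limit (i) — the café is classified under the construction sector — but (k) sets (j) aside: (k) is triggered — assessed value is $93,000, under the $93,500 limit. (l) operates (at least one employee exceeds 30 hours/week), but yields to (m): (m) is triggered — a current Standing Clearance is held. So (e) is unavailable.
Every exception is unavailable, so the rule governs.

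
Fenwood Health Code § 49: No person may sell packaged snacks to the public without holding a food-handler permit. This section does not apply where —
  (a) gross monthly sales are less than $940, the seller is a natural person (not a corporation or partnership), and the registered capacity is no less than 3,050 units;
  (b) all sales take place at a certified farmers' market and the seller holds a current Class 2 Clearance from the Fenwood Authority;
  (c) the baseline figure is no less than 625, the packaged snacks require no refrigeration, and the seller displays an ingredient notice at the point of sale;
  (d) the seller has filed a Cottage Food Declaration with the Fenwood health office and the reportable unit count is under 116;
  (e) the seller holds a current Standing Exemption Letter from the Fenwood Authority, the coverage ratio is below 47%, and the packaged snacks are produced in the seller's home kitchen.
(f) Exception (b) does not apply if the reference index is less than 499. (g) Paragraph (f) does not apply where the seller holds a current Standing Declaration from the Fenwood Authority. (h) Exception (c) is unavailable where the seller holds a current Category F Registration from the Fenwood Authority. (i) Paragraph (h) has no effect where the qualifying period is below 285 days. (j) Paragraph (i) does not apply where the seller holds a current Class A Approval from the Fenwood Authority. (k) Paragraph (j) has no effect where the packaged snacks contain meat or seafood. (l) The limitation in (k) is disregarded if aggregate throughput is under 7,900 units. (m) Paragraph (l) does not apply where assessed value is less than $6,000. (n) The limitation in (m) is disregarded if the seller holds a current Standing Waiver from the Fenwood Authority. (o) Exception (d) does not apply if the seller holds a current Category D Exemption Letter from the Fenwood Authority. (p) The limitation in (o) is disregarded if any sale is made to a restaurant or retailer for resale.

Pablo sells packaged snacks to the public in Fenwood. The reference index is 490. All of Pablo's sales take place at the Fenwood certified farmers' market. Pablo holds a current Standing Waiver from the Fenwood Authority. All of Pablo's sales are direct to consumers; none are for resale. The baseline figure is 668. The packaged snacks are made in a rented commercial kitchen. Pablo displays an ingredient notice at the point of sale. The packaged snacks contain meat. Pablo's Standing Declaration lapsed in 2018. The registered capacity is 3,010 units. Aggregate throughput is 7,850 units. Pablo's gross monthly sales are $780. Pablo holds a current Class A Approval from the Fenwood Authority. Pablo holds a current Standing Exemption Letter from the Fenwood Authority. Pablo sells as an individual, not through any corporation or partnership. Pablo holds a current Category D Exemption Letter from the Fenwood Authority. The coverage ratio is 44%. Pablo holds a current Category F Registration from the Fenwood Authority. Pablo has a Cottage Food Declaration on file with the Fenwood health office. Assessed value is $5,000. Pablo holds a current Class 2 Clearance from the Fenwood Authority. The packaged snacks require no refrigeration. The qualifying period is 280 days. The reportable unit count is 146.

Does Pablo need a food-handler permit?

Yes — Pablo must hold a food-handler permit.

Exception (a) fails — the registered capacity is 3,010 units, short of 3,050 units.
Exception (b)'s conditions are all satisfied: all sales are at a certified farmers' market; a current Class 2 Clearance is held. Turning to paragraphs (f)–(g): (f) operates against (b): the reference index is 490, less than the 499 limit. (g) is inapplicable (there is no Standing Declaration in force), so (f) stands. So (b) is unavailable.
All of (c)'s requirements are met (the baseline figure is 668, meeting the 625 threshold; the packaged snacks are shelf-stable; an ingredient notice is displayed). But: (h) operates against (c): a current Category F Registration is held. (i) operates (the qualifying period is 280 days, below the 285 days limit), but is set aside by (j): (j) operates against (i): a current Class A Approval is held. (k) operates (the packaged snacks contain meat), but is displaced by (l): (l) operates against (k): aggregate throughput is 7,850 units, under the 7,900 units limit. (m) operates (assessed value is $5,000, less than the $6,000 limit), but yields to (n): (n) is triggered — a current Standing Waiver is held. Exception (c) does not apply.
Exception (d) requires that the reportable unit count is under 116; but the reportable unit count is 146, not under 116, so (d) is unavailable.
Exception (e) does not apply: the packaged snacks are made in a commercial kitchen, not a home kitchen.
None of the exceptions is available; § 49 applies in full.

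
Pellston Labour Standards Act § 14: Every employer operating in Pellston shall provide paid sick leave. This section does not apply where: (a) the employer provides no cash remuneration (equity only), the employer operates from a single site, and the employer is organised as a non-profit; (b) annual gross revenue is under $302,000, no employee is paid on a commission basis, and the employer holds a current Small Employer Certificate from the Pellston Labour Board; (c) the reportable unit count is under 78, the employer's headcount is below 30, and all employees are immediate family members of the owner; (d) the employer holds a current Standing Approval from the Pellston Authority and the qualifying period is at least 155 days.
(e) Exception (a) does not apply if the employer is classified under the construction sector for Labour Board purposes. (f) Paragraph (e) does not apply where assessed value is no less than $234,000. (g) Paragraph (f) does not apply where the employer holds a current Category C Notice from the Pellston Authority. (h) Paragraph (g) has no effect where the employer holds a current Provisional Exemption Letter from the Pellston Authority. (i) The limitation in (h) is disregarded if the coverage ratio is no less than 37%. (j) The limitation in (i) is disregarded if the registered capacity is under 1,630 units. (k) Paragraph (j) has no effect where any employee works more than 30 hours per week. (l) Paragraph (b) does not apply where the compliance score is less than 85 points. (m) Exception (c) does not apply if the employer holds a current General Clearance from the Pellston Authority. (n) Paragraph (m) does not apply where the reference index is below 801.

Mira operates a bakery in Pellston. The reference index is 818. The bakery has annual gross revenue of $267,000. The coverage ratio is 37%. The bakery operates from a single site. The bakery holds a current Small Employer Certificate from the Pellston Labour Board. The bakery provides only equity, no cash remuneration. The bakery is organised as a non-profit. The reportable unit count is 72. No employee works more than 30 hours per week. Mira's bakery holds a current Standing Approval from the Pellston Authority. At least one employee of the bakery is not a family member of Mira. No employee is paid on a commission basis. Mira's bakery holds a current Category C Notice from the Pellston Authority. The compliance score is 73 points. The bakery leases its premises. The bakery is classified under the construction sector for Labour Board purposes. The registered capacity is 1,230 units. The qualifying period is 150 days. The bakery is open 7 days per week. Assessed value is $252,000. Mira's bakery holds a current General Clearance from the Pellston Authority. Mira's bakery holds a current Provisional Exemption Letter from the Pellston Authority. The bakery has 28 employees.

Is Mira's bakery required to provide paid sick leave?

No — exception (a) applies; Mira's bakery is not required to provide paid sick leave.

Exception (a) is satisfied on its face — remuneration is equity-only; the employer operates from a single site; the employer is a non-profit. As to paragraphs (e)–(k): (e) would limit (a) — the bakery is classified under the construction sector — but (f) sets (e) aside: (f) operates against (e): assessed value is $252,000, meeting the $234,000 threshold. (g) would limit (f) — a current Category C Notice is held — but (h) sets (g) aside: (h) operates against (g): a current Provisional Exemption Letter is held. (i) is engaged (the coverage ratio is 37%, meeting the 37% threshold), but yields to (j): (j) operates against (i): the registered capacity is 1,230 units, under the 1,630 units limit. (k), which would lift (j), is inapplicable — no employee exceeds 30 hours/week. Exception (a) stands.
Exception (b): annual gross revenue is $267,000, under the $302,000 limit; no employee is paid on commission; a current Small Employer Certificate is held — every condition holds. But applying paragraph (l): (l) operates against (b): the compliance score is 73 points, less than the 85 points limit. Exception (b) does not apply.
Exception (c) requires that all employees are immediate family members of the owner; but at least one employee is not a family member, so (c) is unavailable.
Exception (d) does not apply: the qualifying period is 150 days, short of 155 days.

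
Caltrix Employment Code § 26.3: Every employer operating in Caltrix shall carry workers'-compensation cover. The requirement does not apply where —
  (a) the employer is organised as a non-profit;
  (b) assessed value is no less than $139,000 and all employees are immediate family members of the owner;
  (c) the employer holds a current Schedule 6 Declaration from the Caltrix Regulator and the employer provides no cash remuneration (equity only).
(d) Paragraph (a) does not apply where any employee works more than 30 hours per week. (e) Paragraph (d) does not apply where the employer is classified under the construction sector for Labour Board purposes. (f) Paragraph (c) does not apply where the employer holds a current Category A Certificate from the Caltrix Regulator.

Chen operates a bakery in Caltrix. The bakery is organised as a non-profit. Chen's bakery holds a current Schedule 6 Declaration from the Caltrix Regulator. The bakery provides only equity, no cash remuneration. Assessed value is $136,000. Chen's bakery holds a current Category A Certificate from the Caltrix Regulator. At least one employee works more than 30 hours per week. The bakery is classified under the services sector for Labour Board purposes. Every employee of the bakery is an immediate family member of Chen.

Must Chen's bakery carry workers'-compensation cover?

Yes — Chen's bakery must carry workers'-compensation cover.

All of (a)'s requirements are met (the employer is a non-profit). However, paragraphs (d)–(e) must be considered: (d) operates against (a): at least one employee exceeds 30 hours/week. (e), which would lift (d), is inapplicable — the bakery is classified under the services sector. (a) is therefore removed.
Exception (b) requires that assessed value is no less than $139,000; but assessed value is $136,000, short of $139,000, so (b) is unavailable.
All of (c)'s requirements are met (a current Schedule 6 Declaration is held; remuneration is equity-only). However, paragraph (f) must be considered: (f) operates against (c): a current Category A Certificate is held. So (c) is unavailable.
No exception applies. The general rule governs.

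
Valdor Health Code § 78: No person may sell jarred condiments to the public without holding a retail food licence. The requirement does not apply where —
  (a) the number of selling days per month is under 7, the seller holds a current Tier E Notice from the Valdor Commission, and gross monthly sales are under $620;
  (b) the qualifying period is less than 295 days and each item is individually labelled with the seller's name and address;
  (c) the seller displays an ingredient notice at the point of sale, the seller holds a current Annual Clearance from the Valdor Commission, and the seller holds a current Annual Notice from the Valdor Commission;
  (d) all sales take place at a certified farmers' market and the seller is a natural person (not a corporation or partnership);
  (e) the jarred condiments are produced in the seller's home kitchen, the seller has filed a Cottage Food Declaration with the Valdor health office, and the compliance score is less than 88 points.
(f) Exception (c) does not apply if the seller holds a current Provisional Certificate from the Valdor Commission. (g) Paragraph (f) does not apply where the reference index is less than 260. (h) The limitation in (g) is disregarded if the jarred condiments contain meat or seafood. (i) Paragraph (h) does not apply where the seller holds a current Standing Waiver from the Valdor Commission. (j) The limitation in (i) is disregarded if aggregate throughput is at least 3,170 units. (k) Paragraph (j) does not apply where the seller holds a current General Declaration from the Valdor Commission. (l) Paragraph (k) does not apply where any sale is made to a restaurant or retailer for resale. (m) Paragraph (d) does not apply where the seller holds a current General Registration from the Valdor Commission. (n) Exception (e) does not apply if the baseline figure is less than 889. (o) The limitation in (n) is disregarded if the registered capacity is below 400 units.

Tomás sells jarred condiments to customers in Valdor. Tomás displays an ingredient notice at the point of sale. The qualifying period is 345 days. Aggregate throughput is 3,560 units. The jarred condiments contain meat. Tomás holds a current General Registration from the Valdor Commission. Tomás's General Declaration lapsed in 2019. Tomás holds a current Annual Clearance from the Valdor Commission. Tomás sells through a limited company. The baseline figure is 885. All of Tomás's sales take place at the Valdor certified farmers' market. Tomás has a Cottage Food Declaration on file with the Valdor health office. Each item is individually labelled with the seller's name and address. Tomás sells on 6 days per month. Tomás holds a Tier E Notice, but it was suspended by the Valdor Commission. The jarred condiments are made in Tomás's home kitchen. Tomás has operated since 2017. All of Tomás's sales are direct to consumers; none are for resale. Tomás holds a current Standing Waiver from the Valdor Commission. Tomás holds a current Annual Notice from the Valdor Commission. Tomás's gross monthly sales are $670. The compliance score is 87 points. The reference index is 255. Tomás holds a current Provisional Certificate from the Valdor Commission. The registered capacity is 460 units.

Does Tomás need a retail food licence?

Exception (a) requires that the seller holds a current Tier E Notice from the Valdor Commission; but the Tier E Notice is not current, so (a) is unavailable.
Exception (b) requires that the qualifying period is less than 295 days; but the qualifying period is 345 days, not less than 295 days, so (b) is unavailable.
Exception (c) is satisfied on its face — an ingredient notice is displayed; a current Annual Clearance is held; a current Annual Notice is held. But applying paragraphs (f)–(l): (f) is engaged — a current Provisional Certificate is held. (g) applies (the reference index is 255, less than the 260 limit), but is set aside by (h): (h) applies — the jarred condiments contain meat. (i) is engaged (a current Standing Waiver is held), but yields to (j): (j) operates against (i): aggregate throughput is 3,560 units, meeting the 3,170 units threshold. (k), which would lift (j), is not triggered — there is no General Declaration in force. So (c) is unavailable.
Exception (d) fails — the seller operates through a limited company.
Exception (e)'s conditions are all satisfied: the jarred condiments are home-kitchen produced; a Cottage Food Declaration is on file; the compliance score is 87 points, less than the 88 points limit. But applying paragraphs (n)–(o): (n) operates — the baseline figure is 885, less than the 889 limit. (o), which would lift (n), does not operate here — the registered capacity is 460 units, not below 400 units. Exception (e) does not apply.
No exception applies. The general rule governs.

Yes — Tomás must hold a retail food licence.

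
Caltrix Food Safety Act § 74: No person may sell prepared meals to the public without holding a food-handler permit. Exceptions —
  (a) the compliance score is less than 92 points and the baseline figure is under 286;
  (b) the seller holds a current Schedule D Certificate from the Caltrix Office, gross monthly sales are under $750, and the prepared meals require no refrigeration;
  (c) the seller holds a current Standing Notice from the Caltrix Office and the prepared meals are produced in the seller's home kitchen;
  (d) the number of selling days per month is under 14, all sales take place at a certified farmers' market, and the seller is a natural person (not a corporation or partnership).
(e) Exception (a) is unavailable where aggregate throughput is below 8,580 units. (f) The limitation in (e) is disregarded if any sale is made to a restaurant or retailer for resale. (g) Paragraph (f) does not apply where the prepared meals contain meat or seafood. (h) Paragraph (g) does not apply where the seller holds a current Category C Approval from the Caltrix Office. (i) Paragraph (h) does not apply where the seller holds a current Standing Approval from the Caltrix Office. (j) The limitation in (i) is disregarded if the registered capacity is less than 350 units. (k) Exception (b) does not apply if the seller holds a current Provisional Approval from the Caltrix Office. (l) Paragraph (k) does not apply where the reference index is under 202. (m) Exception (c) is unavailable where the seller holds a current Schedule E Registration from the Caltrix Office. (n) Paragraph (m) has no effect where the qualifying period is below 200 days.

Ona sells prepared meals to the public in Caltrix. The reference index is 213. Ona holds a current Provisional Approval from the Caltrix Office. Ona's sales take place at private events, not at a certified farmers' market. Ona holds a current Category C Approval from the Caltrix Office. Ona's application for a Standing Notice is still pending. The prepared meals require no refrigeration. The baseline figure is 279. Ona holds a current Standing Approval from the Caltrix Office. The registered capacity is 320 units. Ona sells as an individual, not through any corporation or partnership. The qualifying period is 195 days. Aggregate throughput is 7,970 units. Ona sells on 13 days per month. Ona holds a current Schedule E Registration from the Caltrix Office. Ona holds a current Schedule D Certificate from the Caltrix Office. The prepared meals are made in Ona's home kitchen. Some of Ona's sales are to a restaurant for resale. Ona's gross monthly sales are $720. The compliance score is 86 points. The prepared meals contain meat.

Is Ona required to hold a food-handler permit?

No — exception (a) applies; Ona is not required to hold a food-handler permit.

All of (a)'s requirements are met (the compliance score is 86 points, less than the 92 points limit; the baseline figure is 279, under the 286 limit). Under paragraphs (e)–(j): (e) would limit (a) — aggregate throughput is 7,970 units, below the 8,580 units limit — but (f) sets (e) aside: (f) applies — some sales are to a restaurant for resale. (g) operates (the prepared meals contain meat), but is set aside by (h): (h) operates against (g): a current Category C Approval is held. (i) would limit (h) — a current Standing Approval is held — but (j) sets (i) aside: (j) operates — the registered capacity is 320 units, less than the 350 units limit. Exception (a) stands.
Exception (b) is satisfied on its face — a current Schedule D Certificate is held; gross monthly sales are $720, under the $750 limit; the prepared meals are shelf-stable. But: (k) operates against (b): a current Provisional Approval is held. (l), which would lift (k), does not operate here — the reference index is 213, not under 202. So (b) is unavailable.
Exception (c) fails — the Standing Notice is not current.
Exception (d) does not apply: sales are at private events, not a certified farmers' market.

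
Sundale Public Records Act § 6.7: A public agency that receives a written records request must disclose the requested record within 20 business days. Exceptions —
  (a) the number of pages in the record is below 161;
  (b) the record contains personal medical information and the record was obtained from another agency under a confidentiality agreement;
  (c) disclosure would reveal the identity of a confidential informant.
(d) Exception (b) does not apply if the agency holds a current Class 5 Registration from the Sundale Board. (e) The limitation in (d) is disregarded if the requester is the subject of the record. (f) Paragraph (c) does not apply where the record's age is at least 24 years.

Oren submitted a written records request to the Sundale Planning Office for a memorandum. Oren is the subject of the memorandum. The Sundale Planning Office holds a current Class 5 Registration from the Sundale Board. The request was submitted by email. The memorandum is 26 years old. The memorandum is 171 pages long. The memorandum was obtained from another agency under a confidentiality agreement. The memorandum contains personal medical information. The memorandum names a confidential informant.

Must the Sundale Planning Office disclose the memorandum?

No — exception (b) applies; the Sundale Planning Office is not required to disclose the memorandum.

Exception (a) requires that the number of pages in the record is below 161; but the number of pages in the record is 171, not below 161, so (a) is unavailable.
Exception (b)'s conditions are all satisfied: the memorandum contains personal medical information; the memorandum was obtained under a confidentiality agreement. Considering the limiting provisions: (d) would limit (b) — a current Class 5 Registration is held — but (e) sets (d) aside: (e) is engaged — Oren is the subject of the memorandum. (b) remains available.
All of (c)'s requirements are met (the memorandum names a confidential informant). But applying paragraph (f): (f) applies — the record's age is 26 years, meeting the 24 years threshold. Exception (c) does not apply.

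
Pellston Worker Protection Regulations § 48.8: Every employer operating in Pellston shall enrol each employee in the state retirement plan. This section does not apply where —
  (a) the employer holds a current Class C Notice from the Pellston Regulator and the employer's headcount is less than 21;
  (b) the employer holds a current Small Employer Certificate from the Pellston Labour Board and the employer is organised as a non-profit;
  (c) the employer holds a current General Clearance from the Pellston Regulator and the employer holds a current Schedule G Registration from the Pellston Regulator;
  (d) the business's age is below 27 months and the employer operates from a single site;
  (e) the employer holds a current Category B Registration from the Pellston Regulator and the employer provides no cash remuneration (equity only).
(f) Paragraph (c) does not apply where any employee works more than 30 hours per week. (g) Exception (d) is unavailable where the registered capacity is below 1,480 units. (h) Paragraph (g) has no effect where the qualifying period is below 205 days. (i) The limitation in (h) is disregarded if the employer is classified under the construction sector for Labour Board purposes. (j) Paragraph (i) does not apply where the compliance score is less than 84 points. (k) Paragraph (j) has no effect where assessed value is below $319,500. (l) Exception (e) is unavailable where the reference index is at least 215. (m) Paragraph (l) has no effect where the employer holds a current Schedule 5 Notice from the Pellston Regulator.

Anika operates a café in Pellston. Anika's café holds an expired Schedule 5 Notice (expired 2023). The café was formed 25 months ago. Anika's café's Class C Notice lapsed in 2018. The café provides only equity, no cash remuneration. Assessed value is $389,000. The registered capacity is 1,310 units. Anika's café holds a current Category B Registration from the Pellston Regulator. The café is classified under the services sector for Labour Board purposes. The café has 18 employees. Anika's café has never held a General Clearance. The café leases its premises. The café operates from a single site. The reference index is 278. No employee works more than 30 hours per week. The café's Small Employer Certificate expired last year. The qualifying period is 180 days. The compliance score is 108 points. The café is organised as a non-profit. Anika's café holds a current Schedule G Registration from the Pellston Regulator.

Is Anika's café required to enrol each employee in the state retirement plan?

No — exception (d) applies; Anika's café is not required to enrol each employee in the state retirement plan.

Exception (a) fails — the Class C Notice is not current.
Exception (b) fails — the Small Employer Certificate has expired.
Exception (c) requires that the employer holds a current General Clearance from the Pellston Regulator; but the General Clearance is not current, so (c) is unavailable.
Exception (d)'s conditions are all satisfied: the business's age is 25 months, below the 27 months limit; the employer operates from a single site. Applying paragraphs (g)–(k): (g) operates (the registered capacity is 1,310 units, below the 1,480 units limit), but is set aside by (h): (h) operates — the qualifying period is 180 days, below the 205 days limit. (i) is not triggered (the café is classified under the services sector), so (h) stands. So (d) applies.
Exception (e)'s conditions are all satisfied: a current Category B Registration is held; remuneration is equity-only. However, paragraphs (l)–(m) must be considered: (l) operates against (e): the reference index is 278, meeting the 215 threshold. (m), which would lift (l), does not operate here — no current Schedule 5 Notice is held. (e) is therefore removed.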